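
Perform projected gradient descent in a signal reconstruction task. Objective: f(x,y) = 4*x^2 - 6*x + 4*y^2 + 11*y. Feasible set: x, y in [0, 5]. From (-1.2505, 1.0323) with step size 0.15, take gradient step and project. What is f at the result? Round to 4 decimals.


Step 1: Compute gradient at (-1.2505, 1.0323).
grad_x = 2*4*-1.2505 - 6 = -16.004
grad_y = 2*4*1.0323 + 11 = 19.2584
Step 2: Gradient step.
x_raw = -1.2505 - 0.15*-16.004 = 1.1501
y_raw = 1.0323 - 0.15*19.2584 = -1.8565
Step 3: Project onto [0, 5].
x_proj = clip(1.1501) = 1.1501
y_proj = clip(-1.8565) = 0.0
Step 4: Evaluate f.
f(1.1501, 0.0) = -1.6097


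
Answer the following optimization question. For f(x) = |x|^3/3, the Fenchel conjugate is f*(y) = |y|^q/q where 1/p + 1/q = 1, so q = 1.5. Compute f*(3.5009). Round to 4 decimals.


The conjugate exponent q satisfies 1/p + 1/q = 1.
p = 3, so q = 3/(3 - 1) = 1.5
|y|^q = 3.5009^1.5 = 6.5504
f*(3.5009) = 6.5504 / 1.5 = 4.367


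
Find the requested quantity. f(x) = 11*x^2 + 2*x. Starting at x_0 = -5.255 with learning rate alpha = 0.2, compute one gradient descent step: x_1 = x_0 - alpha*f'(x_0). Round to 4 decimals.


We compute the gradient at x_0 and apply the update.
f'(x) = 22*x + 2
f'(-5.255) = 22*-5.255 + 2 = -113.61
x_1 = -5.255 - 0.2*-113.61 = 17.467


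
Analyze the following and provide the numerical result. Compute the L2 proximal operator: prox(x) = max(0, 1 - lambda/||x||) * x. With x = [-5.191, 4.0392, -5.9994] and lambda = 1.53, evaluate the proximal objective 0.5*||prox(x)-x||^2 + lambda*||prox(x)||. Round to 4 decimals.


Step 1: Compute ||x||.
||x|| = 8.9025
Step 2: Compute scaling factor.
scale = max(0, 1 - 1.53/8.9025) = 0.8281
Step 3: prox(x) = [-4.2989, 3.345, -4.9683]
||prox(x)|| = 7.3725
Step 4: Proximal objective.
0.5*||prox-x||^2 = 1.1705
lambda*||prox|| = 11.2799
Total = 12.4504


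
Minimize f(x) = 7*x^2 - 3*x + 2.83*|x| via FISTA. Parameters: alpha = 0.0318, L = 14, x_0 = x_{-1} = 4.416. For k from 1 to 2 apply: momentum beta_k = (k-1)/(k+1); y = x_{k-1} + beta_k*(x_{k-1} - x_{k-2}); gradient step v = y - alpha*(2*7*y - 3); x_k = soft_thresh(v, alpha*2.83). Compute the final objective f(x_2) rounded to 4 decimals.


FISTA on f(x) = 7*x^2 - 3*x + 2.83*|x|
L = 14, alpha = 0.0318
Iteration 1: beta = 0.0, y = 4.416 + 0.0*(4.416 - 4.416) = 4.416
  grad(y) = 58.824, v = y - alpha*grad = 2.5454
  prox(v) = soft_thresh(2.5454, 0.09) = 2.4554
Iteration 2: beta = 0.3333, y = 2.4554 + 0.3333*(2.4554 - 4.416) = 1.8019
  grad(y) = 22.2262, v = y - alpha*grad = 1.0951
  prox(v) = soft_thresh(1.0951, 0.09) = 1.0051
f(x_2) = 7*1.0051^2 - 3*1.0051 + 2.83*|1.0051| = 6.9005


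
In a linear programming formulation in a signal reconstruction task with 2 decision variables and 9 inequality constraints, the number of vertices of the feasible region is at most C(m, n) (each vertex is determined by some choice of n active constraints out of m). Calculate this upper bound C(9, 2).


Each vertex corresponds to some choice of n active constraints out of m, so the number of vertices is at most C(m, n) = m! / (n!(m-n)!).
m = 9, n = 2
Numerator: 9 * 8
Denominator: 2! = 2
C(9, 2) = 36


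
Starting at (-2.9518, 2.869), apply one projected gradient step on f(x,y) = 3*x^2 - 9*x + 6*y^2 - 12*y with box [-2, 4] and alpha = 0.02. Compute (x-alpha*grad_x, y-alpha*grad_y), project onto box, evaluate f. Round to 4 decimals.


Step 1: Compute gradient at (-2.9518, 2.869).
grad_x = 2*3*-2.9518 - 9 = -26.7108
grad_y = 2*6*2.869 - 12 = 22.428
Step 2: Gradient step.
x_raw = -2.9518 - 0.02*-26.7108 = -2.4176
y_raw = 2.869 - 0.02*22.428 = 2.4204
Step 3: Project onto [-2, 4].
x_proj = clip(-2.4176) = -2.0
y_proj = clip(2.4204) = 2.4204
Step 4: Evaluate f.
f(-2.0, 2.4204) = 36.1059


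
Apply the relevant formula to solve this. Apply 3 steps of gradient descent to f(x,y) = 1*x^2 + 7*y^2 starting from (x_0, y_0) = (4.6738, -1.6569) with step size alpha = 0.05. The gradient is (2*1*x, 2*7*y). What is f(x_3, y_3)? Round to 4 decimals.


Gradient descent on f(x,y) = 1*x^2 + 7*y^2.
Starting point: (4.6738, -1.6569), alpha = 0.05
Step 1: grad_x = 2*1*4.6738 = 9.3476, grad_y = 2*7*-1.6569 = -23.1966
  x_1 = 4.6738 - 0.05*9.3476 = 4.2064
  y_1 = -1.6569 - 0.05*-23.1966 = -0.4971
Step 2: grad_x = 2*1*4.2064 = 8.4128, grad_y = 2*7*-0.4971 = -6.959
  x_2 = 4.2064 - 0.05*8.4128 = 3.7858
  y_2 = -0.4971 - 0.05*-6.959 = -0.1491
Step 3: grad_x = 2*1*3.7858 = 7.5716, grad_y = 2*7*-0.1491 = -2.0877
  x_3 = 3.7858 - 0.05*7.5716 = 3.4072
  y_3 = -0.1491 - 0.05*-2.0877 = -0.0447
f(3.4072, -0.0447) = 1*3.4072^2 + 7*(-0.0447)^2 = 11.623


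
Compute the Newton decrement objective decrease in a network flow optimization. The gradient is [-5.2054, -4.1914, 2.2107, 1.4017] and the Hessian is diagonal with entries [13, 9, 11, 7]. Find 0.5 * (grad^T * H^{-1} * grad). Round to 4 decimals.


Step 1: H is diagonal, so H^(-1) * g = [-0.4004, -0.4657, 0.201, 0.2002].
Step 2: g^T H^(-1) g = sum_i g_i^2 / H_ii
  = (-5.2054)^2/13 + (-4.1914)^2/9 + (2.2107)^2/11 + (1.4017)^2/7
  = 2.0843 + 1.952 + 0.4443 + 0.2807 = 4.7613
Step 3: Objective decrease = 0.5 * g^T H^(-1) g = 2.3806


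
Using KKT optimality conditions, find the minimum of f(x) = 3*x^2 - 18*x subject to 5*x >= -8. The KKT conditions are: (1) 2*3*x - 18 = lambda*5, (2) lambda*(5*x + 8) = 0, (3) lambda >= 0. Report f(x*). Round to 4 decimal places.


Step 1: Try lambda = 0 (constraint inactive).
Stationarity: 2*3*x - 18 = 0
x* = 18/(2*3) = 3.0
Check constraint: 5*3.0 = 15.0 >= -8 -- satisfied.
Step 2: Compute optimal value.
f(x*) = 3*3.0^2 - 18*3.0 = -27.0


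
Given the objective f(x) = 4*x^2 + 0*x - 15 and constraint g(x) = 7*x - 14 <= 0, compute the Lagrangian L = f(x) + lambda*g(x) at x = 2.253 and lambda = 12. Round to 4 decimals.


Step 1: Evaluate f(x).
f(2.253) = 4*2.253^2 + 0*2.253 - 15 = 5.304
Step 2: Evaluate g(x).
g(2.253) = 7*2.253 - 14 = 1.771
Step 3: Compute Lagrangian.
L = 5.304 + 12*1.771 = 26.556


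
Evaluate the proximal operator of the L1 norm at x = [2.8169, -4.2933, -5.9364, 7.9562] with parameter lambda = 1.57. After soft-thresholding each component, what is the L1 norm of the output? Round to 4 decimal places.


Soft-thresholding with lambda = 1.57:
prox(2.8169) = sign(2.8169)*max(|2.8169| - 1.57, 0) = 1.2469
prox(-4.2933) = sign(-4.2933)*max(|-4.2933| - 1.57, 0) = -2.7233
prox(-5.9364) = sign(-5.9364)*max(|-5.9364| - 1.57, 0) = -4.3664
prox(7.9562) = sign(7.9562)*max(|7.9562| - 1.57, 0) = 6.3862
prox(x) = [1.2469, -2.7233, -4.3664, 6.3862]
||prox(x)||_1 = 1.2469 + 2.7233 + 4.3664 + 6.3862 = 14.7228


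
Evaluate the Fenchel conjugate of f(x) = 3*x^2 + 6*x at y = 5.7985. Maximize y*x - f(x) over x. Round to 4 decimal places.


f*(y) = sup_x {y*x - a*x^2 - b*x} = sup_x {(y-b)*x - a*x^2}
FOC: (y - b) - 2a*x = 0 => x* = (y - b)/(2a)
x* = (5.7985 - 6)/(2*3) = -0.0336
f*(5.7985) = (y-b)^2/(4a) = (5.7985 - 6)^2/(4*3)
= 0.0406/12 = 0.0034


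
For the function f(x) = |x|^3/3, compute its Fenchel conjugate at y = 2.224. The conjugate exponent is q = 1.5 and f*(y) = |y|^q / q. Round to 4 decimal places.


The conjugate exponent q satisfies 1/p + 1/q = 1.
p = 3, so q = 3/(3 - 1) = 1.5
|y|^q = 2.224^1.5 = 3.3167
f*(2.224) = 3.3167 / 1.5 = 2.2111


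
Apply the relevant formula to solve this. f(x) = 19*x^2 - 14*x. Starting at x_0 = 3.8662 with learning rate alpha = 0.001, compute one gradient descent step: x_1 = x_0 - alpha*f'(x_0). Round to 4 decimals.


We compute the gradient at x_0 and apply the update.
f'(x) = 38*x - 14
f'(3.8662) = 38*3.8662 - 14 = 132.9156
x_1 = 3.8662 - 0.001*132.9156 = 3.7333


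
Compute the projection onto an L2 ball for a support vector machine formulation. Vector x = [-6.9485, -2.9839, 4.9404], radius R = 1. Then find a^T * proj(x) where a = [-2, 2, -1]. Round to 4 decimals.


Step 1: Compute ||x|| (intermediates to 6 decimals).
||x|| = sqrt((-6.9485)^2 + (-2.9839)^2 + 4.9404^2) = 9.032877
Step 2: Project.
Since ||x|| > R, scale = R/||x|| = 1/9.032877 = 0.110707, proj(x) = scale * x
proj(x) = [-0.769248, -0.330339, 0.546937]
Step 3: Dot product.
a^T * proj(x) = -2*(-0.769248) + 2*(-0.330339) - 1*0.546937 = 0.3309


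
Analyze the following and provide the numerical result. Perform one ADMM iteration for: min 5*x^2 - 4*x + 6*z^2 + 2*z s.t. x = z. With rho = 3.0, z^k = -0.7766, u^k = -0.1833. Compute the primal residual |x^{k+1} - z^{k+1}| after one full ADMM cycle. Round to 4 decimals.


ADMM iteration with rho = 3.0, z^k = -0.7766, u^k = -0.1833
Step 1: x-update.
Minimize 5*x^2 - 4*x + (3.0/2)*(x + 0.7766 - 0.1833)^2
FOC: (2*5 + 3.0)*x = 4 + 3.0*(-0.7766 + 0.1833)
x^{k+1} = 0.1708
Step 2: z-update.
Minimize 6*z^2 + 2*z + (3.0/2)*(0.1708 - z - 0.1833)^2
FOC: (2*6 + 3.0)*z = -2 + 3.0*(0.1708 - 0.1833)
z^{k+1} = -0.1358
Step 3: u-update.
u^{k+1} = -0.1833 + 0.1708 + 0.1358 = 0.1233
Step 4: Primal residual = |0.1708 + 0.1358| = 0.3066


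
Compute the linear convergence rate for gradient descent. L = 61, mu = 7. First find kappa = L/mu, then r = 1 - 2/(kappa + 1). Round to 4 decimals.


Step 1: Compute the condition number.
kappa = L/mu = 61/7 = 8.7143
Step 2: Compute the convergence rate.
r = 1 - 2/(kappa + 1) = 1 - 2*mu/(L + mu) = (L - mu)/(L + mu) = 54/68 = 0.7941


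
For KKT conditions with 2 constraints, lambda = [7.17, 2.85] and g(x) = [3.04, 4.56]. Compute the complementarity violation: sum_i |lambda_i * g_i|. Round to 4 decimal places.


KKT complementary slackness check:
lambda_1 * g_1 = 7.17 * 3.04 = 21.7968
lambda_2 * g_2 = 2.85 * 4.56 = 12.996
Total violation = 21.7968 + 12.996 = 34.7928


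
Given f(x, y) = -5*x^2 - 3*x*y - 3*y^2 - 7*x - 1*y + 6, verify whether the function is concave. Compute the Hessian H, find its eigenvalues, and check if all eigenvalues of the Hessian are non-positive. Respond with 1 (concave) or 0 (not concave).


The Hessian of f(x,y) = -5*x^2 - 3*x*y - 3*y^2 - 7*x - 1*y + 6 is:
H = [[-10, -3], [-3, -6]]
Trace = -10 - 6 = -16
Determinant = -10*-6 - (-3)^2 = 51
Discriminant = (-16)^2 - 4*51 = 52.0
Eigenvalues: lambda_1 = -11.6056, lambda_2 = -4.3944
The function is concave.

1


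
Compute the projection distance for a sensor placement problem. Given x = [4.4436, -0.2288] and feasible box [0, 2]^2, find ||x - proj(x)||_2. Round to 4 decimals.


Project each component onto [0, 2].
clip(4.4436) = 2.0, clip(-0.2288) = 0.0
Projection = [2.0, 0.0]
Squared diffs: [5.9712, 0.0523]
Distance = sqrt(6.0235) = 2.4543


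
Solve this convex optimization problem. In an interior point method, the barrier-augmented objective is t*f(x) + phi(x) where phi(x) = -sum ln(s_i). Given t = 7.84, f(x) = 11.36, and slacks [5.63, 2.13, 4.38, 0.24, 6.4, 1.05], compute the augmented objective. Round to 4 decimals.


Step 1: Compute log-barrier.
ln values: [1.7281, 0.7561, 1.477, -1.4271, 1.8563, 0.0488]
phi = -(1.7281 + 0.7561 + 1.477 - 1.4271 + 1.8563 + 0.0488) = -4.4393
Step 2: Compute augmented objective.
t*f(x) = 7.84*11.36 = 89.0624
Total = 89.0624 - 4.4393 = 84.6231


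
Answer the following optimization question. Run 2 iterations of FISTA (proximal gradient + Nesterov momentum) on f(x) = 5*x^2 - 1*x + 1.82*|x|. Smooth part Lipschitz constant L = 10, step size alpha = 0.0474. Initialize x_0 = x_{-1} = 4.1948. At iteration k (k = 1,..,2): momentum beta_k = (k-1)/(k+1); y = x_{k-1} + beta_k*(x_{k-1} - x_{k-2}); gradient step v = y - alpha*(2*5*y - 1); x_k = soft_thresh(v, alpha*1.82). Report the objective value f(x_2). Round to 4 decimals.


FISTA on f(x) = 5*x^2 - 1*x + 1.82*|x|
L = 10, alpha = 0.0474
Iteration 1: beta = 0.0, y = 4.1948 + 0.0*(4.1948 - 4.1948) = 4.1948
  grad(y) = 40.948, v = y - alpha*grad = 2.2539
  prox(v) = soft_thresh(2.2539, 0.0863) = 2.1676
Iteration 2: beta = 0.3333, y = 2.1676 + 0.3333*(2.1676 - 4.1948) = 1.4919
  grad(y) = 13.9186, v = y - alpha*grad = 0.8321
  prox(v) = soft_thresh(0.8321, 0.0863) = 0.7459
f(x_2) = 5*0.7459^2 - 1*0.7459 + 1.82*|0.7459| = 3.3931


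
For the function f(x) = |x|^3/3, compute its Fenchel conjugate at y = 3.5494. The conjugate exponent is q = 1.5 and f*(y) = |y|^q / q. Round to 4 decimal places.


The conjugate exponent q satisfies 1/p + 1/q = 1.
p = 3, so q = 3/(3 - 1) = 1.5
|y|^q = 3.5494^1.5 = 6.687
f*(3.5494) = 6.687 / 1.5 = 4.458


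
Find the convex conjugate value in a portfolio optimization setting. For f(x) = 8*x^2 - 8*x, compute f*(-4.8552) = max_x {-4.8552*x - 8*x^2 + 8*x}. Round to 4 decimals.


f*(y) = sup_x {y*x - a*x^2 - b*x} = sup_x {(y-b)*x - a*x^2}
FOC: (y - b) - 2a*x = 0 => x* = (y - b)/(2a)
x* = (-4.8552 + 8)/(2*8) = 0.1966
f*(-4.8552) = (y-b)^2/(4a) = (-4.8552 + 8)^2/(4*8)
= 9.8898/32 = 0.3091


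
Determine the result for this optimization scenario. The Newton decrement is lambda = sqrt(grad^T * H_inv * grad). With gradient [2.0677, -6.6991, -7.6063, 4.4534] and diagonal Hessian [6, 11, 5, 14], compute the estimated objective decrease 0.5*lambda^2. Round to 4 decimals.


Step 1: H is diagonal, so H^(-1) * g = [0.3446, -0.609, -1.5213, 0.3181].
Step 2: g^T H^(-1) g = sum_i g_i^2 / H_ii
  = (2.0677)^2/6 + (-6.6991)^2/11 + (-7.6063)^2/5 + (4.4534)^2/14
  = 0.7126 + 4.0798 + 11.5712 + 1.4166 = 17.7802
Step 3: Objective decrease = 0.5 * g^T H^(-1) g = 8.8901


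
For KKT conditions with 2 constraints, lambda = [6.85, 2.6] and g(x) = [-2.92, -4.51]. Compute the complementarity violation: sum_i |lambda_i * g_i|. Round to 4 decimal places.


KKT complementary slackness check:
lambda_1 * g_1 = 6.85 * -2.92 = -20.002
lambda_2 * g_2 = 2.6 * -4.51 = -11.726
Total violation = 20.002 + 11.726 = 31.728


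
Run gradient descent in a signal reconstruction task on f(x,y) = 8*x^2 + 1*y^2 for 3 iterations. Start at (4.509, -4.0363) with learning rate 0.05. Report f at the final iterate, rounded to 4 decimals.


Gradient descent on f(x,y) = 8*x^2 + 1*y^2.
Starting point: (4.509, -4.0363), alpha = 0.05
Step 1: grad_x = 2*8*4.509 = 72.144, grad_y = 2*1*-4.0363 = -8.0726
  x_1 = 4.509 - 0.05*72.144 = 0.9018
  y_1 = -4.0363 - 0.05*-8.0726 = -3.6327
Step 2: grad_x = 2*8*0.9018 = 14.4288, grad_y = 2*1*-3.6327 = -7.2653
  x_2 = 0.9018 - 0.05*14.4288 = 0.1804
  y_2 = -3.6327 - 0.05*-7.2653 = -3.2694
Step 3: grad_x = 2*8*0.1804 = 2.8858, grad_y = 2*1*-3.2694 = -6.5388
  x_3 = 0.1804 - 0.05*2.8858 = 0.0361
  y_3 = -3.2694 - 0.05*-6.5388 = -2.9425
f(0.0361, -2.9425) = 8*0.0361^2 + 1*(-2.9425)^2 = 8.6685


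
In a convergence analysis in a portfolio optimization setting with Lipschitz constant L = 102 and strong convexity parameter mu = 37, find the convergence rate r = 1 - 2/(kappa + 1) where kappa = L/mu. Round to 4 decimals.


Step 1: Compute the condition number.
kappa = L/mu = 102/37 = 2.7568
Step 2: Compute the convergence rate.
r = 1 - 2/(kappa + 1) = 1 - 2*mu/(L + mu) = (L - mu)/(L + mu) = 65/139 = 0.4676


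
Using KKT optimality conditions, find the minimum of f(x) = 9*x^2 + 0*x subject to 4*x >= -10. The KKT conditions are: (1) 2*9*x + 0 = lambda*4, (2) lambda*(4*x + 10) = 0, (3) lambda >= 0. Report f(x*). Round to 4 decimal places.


Step 1: Try lambda = 0 (constraint inactive).
Stationarity: 2*9*x + 0 = 0
x* = 0/(2*9) = 0.0
Check constraint: 4*0.0 = 0.0 >= -10 -- satisfied.
Step 2: Compute optimal value.
f(x*) = 9*0.0^2 + 0*0.0 = 0.0


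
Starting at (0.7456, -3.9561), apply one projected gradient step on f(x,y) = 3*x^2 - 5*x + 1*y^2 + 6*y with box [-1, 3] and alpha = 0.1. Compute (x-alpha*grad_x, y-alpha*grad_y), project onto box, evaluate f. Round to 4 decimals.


Step 1: Compute gradient at (0.7456, -3.9561).
grad_x = 2*3*0.7456 - 5 = -0.5264
grad_y = 2*1*-3.9561 + 6 = -1.9122
Step 2: Gradient step.
x_raw = 0.7456 - 0.1*-0.5264 = 0.7982
y_raw = -3.9561 - 0.1*-1.9122 = -3.7649
Step 3: Project onto [-1, 3].
x_proj = clip(0.7982) = 0.7982
y_proj = clip(-3.7649) = -1.0
Step 4: Evaluate f.
f(0.7982, -1.0) = -7.0796


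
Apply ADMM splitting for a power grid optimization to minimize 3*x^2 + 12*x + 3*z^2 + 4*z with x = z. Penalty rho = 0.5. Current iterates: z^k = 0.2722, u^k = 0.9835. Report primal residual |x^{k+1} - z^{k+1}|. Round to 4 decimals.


ADMM iteration with rho = 0.5, z^k = 0.2722, u^k = 0.9835
Step 1: x-update.
Minimize 3*x^2 + 12*x + (0.5/2)*(x - 0.2722 + 0.9835)^2
FOC: (2*3 + 0.5)*x = -12 + 0.5*(0.2722 - 0.9835)
x^{k+1} = -1.9009
Step 2: z-update.
Minimize 3*z^2 + 4*z + (0.5/2)*(-1.9009 - z + 0.9835)^2
FOC: (2*3 + 0.5)*z = -4 + 0.5*(-1.9009 + 0.9835)
z^{k+1} = -0.686
Step 3: u-update.
u^{k+1} = 0.9835 - 1.9009 + 0.686 = -0.2314
Step 4: Primal residual = |-1.9009 + 0.686| = 1.2149


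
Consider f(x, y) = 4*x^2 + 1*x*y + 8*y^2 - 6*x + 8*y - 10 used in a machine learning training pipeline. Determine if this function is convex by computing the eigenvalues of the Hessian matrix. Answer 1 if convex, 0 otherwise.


The Hessian of f(x,y) = 4*x^2 + 1*x*y + 8*y^2 - 6*x + 8*y - 10 is:
H = [[8, 1], [1, 16]]
Trace = 8 + 16 = 24
Determinant = 8*16 - (1)^2 = 127
Discriminant = (24)^2 - 4*127 = 68.0
Eigenvalues: lambda_1 = 7.8769, lambda_2 = 16.1231
The function is convex.

1


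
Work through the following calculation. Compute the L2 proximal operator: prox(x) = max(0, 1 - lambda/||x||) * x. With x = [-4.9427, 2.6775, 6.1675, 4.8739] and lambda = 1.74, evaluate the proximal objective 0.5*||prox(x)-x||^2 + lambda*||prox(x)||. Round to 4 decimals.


Step 1: Compute ||x||.
||x|| = 9.664
Step 2: Compute scaling factor.
scale = max(0, 1 - 1.74/9.664) = 0.8199
Step 3: prox(x) = [-4.0528, 2.1954, 5.057, 3.9964]
||prox(x)|| = 7.924
Step 4: Proximal objective.
0.5*||prox-x||^2 = 1.5138
lambda*||prox|| = 13.7878
Total = 15.3015


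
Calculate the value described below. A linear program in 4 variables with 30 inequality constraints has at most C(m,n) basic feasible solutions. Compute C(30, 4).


Each vertex corresponds to some choice of n active constraints out of m, so the number of vertices is at most C(m, n) = m! / (n!(m-n)!).
m = 30, n = 4
Numerator: 30 * 29 * 28 * 27
Denominator: 4! = 24
C(30, 4) = 27405


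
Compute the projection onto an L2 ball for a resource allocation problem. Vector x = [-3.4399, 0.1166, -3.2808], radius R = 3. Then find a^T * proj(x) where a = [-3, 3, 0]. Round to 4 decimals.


Step 1: Compute ||x|| (intermediates to 6 decimals).
||x|| = sqrt((-3.4399)^2 + 0.1166^2 + (-3.2808)^2) = 4.755014
Step 2: Project.
Since ||x|| > R, scale = R/||x|| = 3/4.755014 = 0.630913, proj(x) = scale * x
proj(x) = [-2.170278, 0.073564, -2.069899]
Step 3: Dot product.
a^T * proj(x) = -3*(-2.170278) + 3*0.073564 + 0*(-2.069899) = 6.7315


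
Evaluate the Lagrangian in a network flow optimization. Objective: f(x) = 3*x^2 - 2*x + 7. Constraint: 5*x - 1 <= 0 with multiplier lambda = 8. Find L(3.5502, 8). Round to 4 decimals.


Step 1: Evaluate f(x).
f(3.5502) = 3*3.5502^2 - 2*3.5502 + 7 = 37.7114
Step 2: Evaluate g(x).
g(3.5502) = 5*3.5502 - 1 = 16.751
Step 3: Compute Lagrangian.
L = 37.7114 + 8*16.751 = 171.7194


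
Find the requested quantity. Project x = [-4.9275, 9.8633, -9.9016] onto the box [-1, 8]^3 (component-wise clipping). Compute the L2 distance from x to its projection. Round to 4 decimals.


Project each component onto [-1, 8].
clip(-4.9275) = -1.0, clip(9.8633) = 8.0, clip(-9.9016) = -1.0
Projection = [-1.0, 8.0, -1.0]
Squared diffs: [15.4253, 3.4719, 79.2385]
Distance = sqrt(98.1357) = 9.9063


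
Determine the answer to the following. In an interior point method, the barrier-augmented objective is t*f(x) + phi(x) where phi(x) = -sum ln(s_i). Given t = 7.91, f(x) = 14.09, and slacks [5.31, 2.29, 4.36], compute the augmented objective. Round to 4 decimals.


Step 1: Compute log-barrier.
ln values: [1.6696, 0.8286, 1.4725]
phi = -(1.6696 + 0.8286 + 1.4725) = -3.9706
Step 2: Compute augmented objective.
t*f(x) = 7.91*14.09 = 111.4519
Total = 111.4519 - 3.9706 = 107.4813


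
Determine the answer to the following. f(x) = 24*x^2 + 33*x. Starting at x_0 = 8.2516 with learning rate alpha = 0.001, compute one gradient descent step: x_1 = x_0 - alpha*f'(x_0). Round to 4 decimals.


We compute the gradient at x_0 and apply the update.
f'(x) = 48*x + 33
f'(8.2516) = 48*8.2516 + 33 = 429.0768
x_1 = 8.2516 - 0.001*429.0768 = 7.8225


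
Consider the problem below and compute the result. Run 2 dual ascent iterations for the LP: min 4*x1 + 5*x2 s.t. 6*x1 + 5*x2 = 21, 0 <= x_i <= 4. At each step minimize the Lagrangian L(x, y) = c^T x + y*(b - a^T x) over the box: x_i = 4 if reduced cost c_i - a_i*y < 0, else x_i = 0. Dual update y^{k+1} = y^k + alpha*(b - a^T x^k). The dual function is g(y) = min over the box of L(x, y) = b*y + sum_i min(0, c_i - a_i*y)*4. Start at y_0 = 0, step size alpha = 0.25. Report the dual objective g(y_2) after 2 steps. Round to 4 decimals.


Dual ascent for LP: min 4*x1 + 5*x2, 6*x1 + 5*x2 = 21, 0 <= x_i <= 4
Step 1: y^k = 0.0, reduced costs: (4.0, 5.0)
  x^k = (0.0, 0.0), subgradient = b - a^T x = 21.0
  y^{k+1} = 0.0 + 0.25*21.0 = 5.25
Step 2: y^k = 5.25, reduced costs: (-27.5, -21.25)
  x^k = (4.0, 4.0), subgradient = b - a^T x = -23.0
  y^{k+1} = 5.25 + 0.25*-23.0 = -0.5
Dual objective at y_2 = -0.5: reduced costs (7.0, 7.5), box minimizer x = (0.0, 0.0)
g(y_2) = b*y + (c1 - a1*y)*x1 + (c2 - a2*y)*x2 = 21*(-0.5) + 7.0*0.0 + 7.5*0.0 = -10.5 + 0.0 + 0.0 = -10.5


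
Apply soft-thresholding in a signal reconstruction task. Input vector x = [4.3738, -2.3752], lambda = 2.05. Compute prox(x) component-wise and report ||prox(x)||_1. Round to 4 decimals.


Soft-thresholding with lambda = 2.05:
prox(4.3738) = sign(4.3738)*max(|4.3738| - 2.05, 0) = 2.3238
prox(-2.3752) = sign(-2.3752)*max(|-2.3752| - 2.05, 0) = -0.3252
prox(x) = [2.3238, -0.3252]
||prox(x)||_1 = 2.3238 + 0.3252 = 2.649


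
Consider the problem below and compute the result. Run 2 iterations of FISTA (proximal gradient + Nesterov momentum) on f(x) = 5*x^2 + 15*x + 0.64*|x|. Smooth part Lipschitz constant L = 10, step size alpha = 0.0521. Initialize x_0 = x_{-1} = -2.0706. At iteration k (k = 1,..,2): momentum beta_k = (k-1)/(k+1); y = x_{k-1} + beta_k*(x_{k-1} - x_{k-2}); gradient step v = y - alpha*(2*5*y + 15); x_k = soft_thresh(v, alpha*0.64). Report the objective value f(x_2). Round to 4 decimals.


FISTA on f(x) = 5*x^2 + 15*x + 0.64*|x|
L = 10, alpha = 0.0521
Iteration 1: beta = 0.0, y = -2.0706 + 0.0*(-2.0706 + 2.0706) = -2.0706
  grad(y) = -5.706, v = y - alpha*grad = -1.7733
  prox(v) = soft_thresh(-1.7733, 0.0333) = -1.74
Iteration 2: beta = 0.3333, y = -1.74 + 0.3333*(-1.74 + 2.0706) = -1.6298
  grad(y) = -1.2976, v = y - alpha*grad = -1.5622
  prox(v) = soft_thresh(-1.5622, 0.0333) = -1.5288
f(x_2) = 5*(-1.5288)^2 + 15*(-1.5288) + 0.64*|-1.5288| = -10.2674


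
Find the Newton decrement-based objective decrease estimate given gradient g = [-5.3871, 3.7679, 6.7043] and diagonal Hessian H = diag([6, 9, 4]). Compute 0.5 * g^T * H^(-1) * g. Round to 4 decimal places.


Step 1: H is diagonal, so H^(-1) * g = [-0.8979, 0.4187, 1.6761].
Step 2: g^T H^(-1) g = sum_i g_i^2 / H_ii
  = (-5.3871)^2/6 + (3.7679)^2/9 + (6.7043)^2/4
  = 4.8368 + 1.5775 + 11.2369 = 17.6512
Step 3: Objective decrease = 0.5 * g^T H^(-1) g = 8.8256


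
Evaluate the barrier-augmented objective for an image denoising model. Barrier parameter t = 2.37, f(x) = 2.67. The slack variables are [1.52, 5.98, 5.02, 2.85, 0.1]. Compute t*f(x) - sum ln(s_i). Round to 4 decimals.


Step 1: Compute log-barrier.
ln values: [0.4187, 1.7884, 1.6134, 1.0473, -2.3026]
phi = -(0.4187 + 1.7884 + 1.6134 + 1.0473 - 2.3026) = -2.5653
Step 2: Compute augmented objective.
t*f(x) = 2.37*2.67 = 6.3279
Total = 6.3279 - 2.5653 = 3.7626


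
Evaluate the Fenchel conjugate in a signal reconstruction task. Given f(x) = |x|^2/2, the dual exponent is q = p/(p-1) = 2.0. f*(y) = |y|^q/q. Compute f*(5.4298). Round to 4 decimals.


The conjugate exponent q satisfies 1/p + 1/q = 1.
p = 2, so q = 2/(2 - 1) = 2.0
|y|^q = 5.4298^2.0 = 29.4827
f*(5.4298) = 29.4827 / 2.0 = 14.7414


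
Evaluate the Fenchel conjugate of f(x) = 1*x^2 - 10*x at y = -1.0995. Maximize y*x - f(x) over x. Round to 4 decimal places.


f*(y) = sup_x {y*x - a*x^2 - b*x} = sup_x {(y-b)*x - a*x^2}
FOC: (y - b) - 2a*x = 0 => x* = (y - b)/(2a)
x* = (-1.0995 + 10)/(2*1) = 4.4503
f*(-1.0995) = (y-b)^2/(4a) = (-1.0995 + 10)^2/(4*1)
= 79.2189/4 = 19.8047


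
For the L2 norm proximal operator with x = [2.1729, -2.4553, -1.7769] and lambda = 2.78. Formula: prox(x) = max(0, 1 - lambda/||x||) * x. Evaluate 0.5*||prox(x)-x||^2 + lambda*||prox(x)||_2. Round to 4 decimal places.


Step 1: Compute ||x||.
||x|| = 3.7293
Step 2: Compute scaling factor.
scale = max(0, 1 - 2.78/3.7293) = 0.2545
Step 3: prox(x) = [0.5531, -0.625, -0.4523]
||prox(x)|| = 0.9493
Step 4: Proximal objective.
0.5*||prox-x||^2 = 3.8642
lambda*||prox|| = 2.6391
Total = 6.5031


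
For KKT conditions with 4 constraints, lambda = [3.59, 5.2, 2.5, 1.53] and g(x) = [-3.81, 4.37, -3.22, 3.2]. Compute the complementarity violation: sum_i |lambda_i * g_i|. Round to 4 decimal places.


KKT complementary slackness check:
lambda_1 * g_1 = 3.59 * -3.81 = -13.6779
lambda_2 * g_2 = 5.2 * 4.37 = 22.724
lambda_3 * g_3 = 2.5 * -3.22 = -8.05
lambda_4 * g_4 = 1.53 * 3.2 = 4.896
Total violation = 13.6779 + 22.724 + 8.05 + 4.896 = 49.3479


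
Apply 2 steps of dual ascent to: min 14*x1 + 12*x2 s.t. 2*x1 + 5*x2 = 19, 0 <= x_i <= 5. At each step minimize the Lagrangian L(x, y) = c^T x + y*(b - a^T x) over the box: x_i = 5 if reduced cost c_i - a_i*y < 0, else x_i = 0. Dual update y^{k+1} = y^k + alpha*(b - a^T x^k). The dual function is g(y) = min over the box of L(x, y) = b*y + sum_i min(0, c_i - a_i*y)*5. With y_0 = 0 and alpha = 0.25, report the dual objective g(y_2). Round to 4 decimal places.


Dual ascent for LP: min 14*x1 + 12*x2, 2*x1 + 5*x2 = 19, 0 <= x_i <= 5
Step 1: y^k = 0.0, reduced costs: (14.0, 12.0)
  x^k = (0.0, 0.0), subgradient = b - a^T x = 19.0
  y^{k+1} = 0.0 + 0.25*19.0 = 4.75
Step 2: y^k = 4.75, reduced costs: (4.5, -11.75)
  x^k = (0.0, 5.0), subgradient = b - a^T x = -6.0
  y^{k+1} = 4.75 + 0.25*-6.0 = 3.25
Dual objective at y_2 = 3.25: reduced costs (7.5, -4.25), box minimizer x = (0.0, 5.0)
g(y_2) = b*y + (c1 - a1*y)*x1 + (c2 - a2*y)*x2 = 19*3.25 + 7.5*0.0 + (-4.25)*5.0 = 61.75 + 0.0 - 21.25 = 40.5


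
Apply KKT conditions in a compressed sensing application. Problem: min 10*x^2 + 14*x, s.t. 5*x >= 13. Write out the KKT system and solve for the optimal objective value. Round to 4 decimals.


Step 1: Try lambda = 0 (constraint inactive).
x_unc = -14/(2*10) = -0.7
Check: 5*-0.7 = -3.5 < 13 -- violated!
Step 2: Constraint must be active: 5*x = 13
x* = 13/5 = 2.6
lambda = (2*10*2.6 + 14)/5 = 13.2
Step 3: Compute optimal value.
f(x*) = 10*2.6^2 + 14*2.6 = 104.0


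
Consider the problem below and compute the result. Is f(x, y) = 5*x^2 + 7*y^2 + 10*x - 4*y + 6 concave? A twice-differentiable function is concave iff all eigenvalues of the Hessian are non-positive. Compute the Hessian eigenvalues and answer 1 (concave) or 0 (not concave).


The Hessian of f(x,y) = 5*x^2 + 7*y^2 + 10*x - 4*y + 6 is:
H = [[10, 0], [0, 14]]
Trace = 10 + 14 = 24
Determinant = 10*14 - (0)^2 = 140
Discriminant = (24)^2 - 4*140 = 16.0
Eigenvalues: lambda_1 = 10.0, lambda_2 = 14.0
The function is not concave.

0


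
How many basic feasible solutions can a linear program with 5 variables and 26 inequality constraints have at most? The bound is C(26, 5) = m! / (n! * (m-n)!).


Each vertex corresponds to some choice of n active constraints out of m, so the number of vertices is at most C(m, n) = m! / (n!(m-n)!).
m = 26, n = 5
Numerator: 26 * 25 * 24 * 23 * 22
Denominator: 5! = 120
C(26, 5) = 65780


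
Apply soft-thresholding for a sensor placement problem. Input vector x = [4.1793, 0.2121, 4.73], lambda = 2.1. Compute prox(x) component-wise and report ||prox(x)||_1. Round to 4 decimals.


Soft-thresholding with lambda = 2.1:
prox(4.1793) = sign(4.1793)*max(|4.1793| - 2.1, 0) = 2.0793
prox(0.2121) = sign(0.2121)*max(|0.2121| - 2.1, 0) = 0.0
prox(4.73) = sign(4.73)*max(|4.73| - 2.1, 0) = 2.63
prox(x) = [2.0793, 0.0, 2.63]
||prox(x)||_1 = 2.0793 + 0.0 + 2.63 = 4.7093


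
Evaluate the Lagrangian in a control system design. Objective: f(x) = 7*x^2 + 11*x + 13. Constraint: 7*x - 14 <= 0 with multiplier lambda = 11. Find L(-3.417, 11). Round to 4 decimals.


Step 1: Evaluate f(x).
f(-3.417) = 7*(-3.417)^2 + 11*(-3.417) + 13 = 57.1442
Step 2: Evaluate g(x).
g(-3.417) = 7*-3.417 - 14 = -37.919
Step 3: Compute Lagrangian.
L = 57.1442 + 11*-37.919 = -359.9648


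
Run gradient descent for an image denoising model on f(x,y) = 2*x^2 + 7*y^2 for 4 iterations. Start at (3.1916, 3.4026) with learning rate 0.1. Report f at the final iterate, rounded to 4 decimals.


Gradient descent on f(x,y) = 2*x^2 + 7*y^2.
Starting point: (3.1916, 3.4026), alpha = 0.1
Step 1: grad_x = 2*2*3.1916 = 12.7664, grad_y = 2*7*3.4026 = 47.6364
  x_1 = 3.1916 - 0.1*12.7664 = 1.915
  y_1 = 3.4026 - 0.1*47.6364 = -1.361
Step 2: grad_x = 2*2*1.915 = 7.6598, grad_y = 2*7*-1.361 = -19.0546
  x_2 = 1.915 - 0.1*7.6598 = 1.149
  y_2 = -1.361 - 0.1*-19.0546 = 0.5444
Step 3: grad_x = 2*2*1.149 = 4.5959, grad_y = 2*7*0.5444 = 7.6218
  x_3 = 1.149 - 0.1*4.5959 = 0.6894
  y_3 = 0.5444 - 0.1*7.6218 = -0.2178
Step 4: grad_x = 2*2*0.6894 = 2.7575, grad_y = 2*7*-0.2178 = -3.0487
  x_4 = 0.6894 - 0.1*2.7575 = 0.4136
  y_4 = -0.2178 - 0.1*-3.0487 = 0.0871
f(0.4136, 0.0871) = 2*0.4136^2 + 7*0.0871^2 = 0.3953


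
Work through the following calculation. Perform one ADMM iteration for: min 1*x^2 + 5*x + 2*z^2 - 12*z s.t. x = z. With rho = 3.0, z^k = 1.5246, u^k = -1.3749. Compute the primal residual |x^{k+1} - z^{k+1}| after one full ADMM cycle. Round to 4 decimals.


ADMM iteration with rho = 3.0, z^k = 1.5246, u^k = -1.3749
Step 1: x-update.
Minimize 1*x^2 + 5*x + (3.0/2)*(x - 1.5246 - 1.3749)^2
FOC: (2*1 + 3.0)*x = -5 + 3.0*(1.5246 + 1.3749)
x^{k+1} = 0.7397
Step 2: z-update.
Minimize 2*z^2 - 12*z + (3.0/2)*(0.7397 - z - 1.3749)^2
FOC: (2*2 + 3.0)*z = 12 + 3.0*(0.7397 - 1.3749)
z^{k+1} = 1.4421
Step 3: u-update.
u^{k+1} = -1.3749 + 0.7397 - 1.4421 = -2.0773
Step 4: Primal residual = |0.7397 - 1.4421| = 0.7024


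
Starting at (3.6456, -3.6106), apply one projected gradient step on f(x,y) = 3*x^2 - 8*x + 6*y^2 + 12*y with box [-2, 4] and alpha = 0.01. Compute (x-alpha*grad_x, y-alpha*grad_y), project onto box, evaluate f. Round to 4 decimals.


Step 1: Compute gradient at (3.6456, -3.6106).
grad_x = 2*3*3.6456 - 8 = 13.8736
grad_y = 2*6*-3.6106 + 12 = -31.3272
Step 2: Gradient step.
x_raw = 3.6456 - 0.01*13.8736 = 3.5069
y_raw = -3.6106 - 0.01*-31.3272 = -3.2973
Step 3: Project onto [-2, 4].
x_proj = clip(3.5069) = 3.5069
y_proj = clip(-3.2973) = -2.0
Step 4: Evaluate f.
f(3.5069, -2.0) = 8.8394


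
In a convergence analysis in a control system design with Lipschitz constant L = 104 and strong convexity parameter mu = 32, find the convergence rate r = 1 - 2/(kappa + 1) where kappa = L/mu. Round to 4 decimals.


Step 1: Compute the condition number.
kappa = L/mu = 104/32 = 3.25
Step 2: Compute the convergence rate.
r = 1 - 2/(kappa + 1) = 1 - 2*mu/(L + mu) = (L - mu)/(L + mu) = 72/136 = 0.5294


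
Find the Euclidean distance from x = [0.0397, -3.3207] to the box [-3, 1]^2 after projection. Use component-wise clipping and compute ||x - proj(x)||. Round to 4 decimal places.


Project each component onto [-3, 1].
clip(0.0397) = 0.0397, clip(-3.3207) = -3.0
Projection = [0.0397, -3.0]
Squared diffs: [0.0, 0.1028]
Distance = sqrt(0.1028) = 0.3207


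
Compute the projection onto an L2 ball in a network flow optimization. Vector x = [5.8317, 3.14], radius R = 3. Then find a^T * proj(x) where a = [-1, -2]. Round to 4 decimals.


Step 1: Compute ||x|| (intermediates to 6 decimals).
||x|| = sqrt(5.8317^2 + 3.14^2) = 6.623317
Step 2: Project.
Since ||x|| > R, scale = R/||x|| = 3/6.623317 = 0.452945, proj(x) = scale * x
proj(x) = [2.641439, 1.422247]
Step 3: Dot product.
a^T * proj(x) = -1*2.641439 - 2*1.422247 = -5.4859


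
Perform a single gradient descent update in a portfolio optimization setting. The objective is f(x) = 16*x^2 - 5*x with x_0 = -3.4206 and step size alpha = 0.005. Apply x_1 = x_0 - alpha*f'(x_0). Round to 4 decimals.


We compute the gradient at x_0 and apply the update.
f'(x) = 32*x - 5
f'(-3.4206) = 32*-3.4206 - 5 = -114.4592
x_1 = -3.4206 - 0.005*-114.4592 = -2.8483


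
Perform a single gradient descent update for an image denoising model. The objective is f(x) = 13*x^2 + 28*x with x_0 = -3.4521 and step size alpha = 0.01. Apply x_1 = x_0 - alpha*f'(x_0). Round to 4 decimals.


We compute the gradient at x_0 and apply the update.
f'(x) = 26*x + 28
f'(-3.4521) = 26*-3.4521 + 28 = -61.7546
x_1 = -3.4521 - 0.01*-61.7546 = -2.8346


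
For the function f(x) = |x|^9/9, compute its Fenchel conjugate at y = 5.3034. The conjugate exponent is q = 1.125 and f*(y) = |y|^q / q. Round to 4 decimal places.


The conjugate exponent q satisfies 1/p + 1/q = 1.
p = 9, so q = 9/(9 - 1) = 1.125
|y|^q = 5.3034^1.125 = 6.5332
f*(5.3034) = 6.5332 / 1.125 = 5.8073


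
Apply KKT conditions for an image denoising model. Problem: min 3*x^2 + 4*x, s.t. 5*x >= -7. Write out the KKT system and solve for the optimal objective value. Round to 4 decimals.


Step 1: Try lambda = 0 (constraint inactive).
Stationarity: 2*3*x + 4 = 0
x* = -4/(2*3) = -2/3 = -0.6667 (rounded; the exact value -2/3 is used below)
Check constraint: 5*-0.6667 = -3.3335 >= -7 -- satisfied.
Step 2: Compute optimal value.
f(x*) = 3*(-2/3)^2 + 4*(-2/3) = -1.3333


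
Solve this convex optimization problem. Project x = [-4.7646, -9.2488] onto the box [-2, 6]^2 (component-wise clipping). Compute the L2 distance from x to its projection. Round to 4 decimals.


Project each component onto [-2, 6].
clip(-4.7646) = -2.0, clip(-9.2488) = -2.0
Projection = [-2.0, -2.0]
Squared diffs: [7.643, 52.5451]
Distance = sqrt(60.1881) = 7.7581


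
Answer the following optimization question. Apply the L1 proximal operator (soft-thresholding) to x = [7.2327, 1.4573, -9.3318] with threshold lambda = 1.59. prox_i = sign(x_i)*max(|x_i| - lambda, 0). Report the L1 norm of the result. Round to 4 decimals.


Soft-thresholding with lambda = 1.59:
prox(7.2327) = sign(7.2327)*max(|7.2327| - 1.59, 0) = 5.6427
prox(1.4573) = sign(1.4573)*max(|1.4573| - 1.59, 0) = 0.0
prox(-9.3318) = sign(-9.3318)*max(|-9.3318| - 1.59, 0) = -7.7418
prox(x) = [5.6427, 0.0, -7.7418]
||prox(x)||_1 = 5.6427 + 0.0 + 7.7418 = 13.3845


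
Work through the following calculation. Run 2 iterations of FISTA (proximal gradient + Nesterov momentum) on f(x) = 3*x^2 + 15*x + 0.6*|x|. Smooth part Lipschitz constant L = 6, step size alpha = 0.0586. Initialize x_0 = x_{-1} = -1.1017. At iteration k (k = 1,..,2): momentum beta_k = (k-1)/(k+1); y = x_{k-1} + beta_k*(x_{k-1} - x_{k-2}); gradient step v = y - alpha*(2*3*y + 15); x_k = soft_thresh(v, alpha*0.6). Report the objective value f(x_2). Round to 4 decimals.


FISTA on f(x) = 3*x^2 + 15*x + 0.6*|x|
L = 6, alpha = 0.0586
Iteration 1: beta = 0.0, y = -1.1017 + 0.0*(-1.1017 + 1.1017) = -1.1017
  grad(y) = 8.3898, v = y - alpha*grad = -1.5933
  prox(v) = soft_thresh(-1.5933, 0.0352) = -1.5582
Iteration 2: beta = 0.3333, y = -1.5582 + 0.3333*(-1.5582 + 1.1017) = -1.7103
  grad(y) = 4.7379, v = y - alpha*grad = -1.988
  prox(v) = soft_thresh(-1.988, 0.0352) = -1.9528
f(x_2) = 3*(-1.9528)^2 + 15*(-1.9528) + 0.6*|-1.9528| = -16.6801


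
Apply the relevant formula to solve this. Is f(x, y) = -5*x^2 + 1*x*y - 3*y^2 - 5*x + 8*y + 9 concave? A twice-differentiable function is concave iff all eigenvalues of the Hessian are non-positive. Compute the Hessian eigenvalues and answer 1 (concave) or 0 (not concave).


The Hessian of f(x,y) = -5*x^2 + 1*x*y - 3*y^2 - 5*x + 8*y + 9 is:
H = [[-10, 1], [1, -6]]
Trace = -10 - 6 = -16
Determinant = -10*-6 - (1)^2 = 59
Discriminant = (-16)^2 - 4*59 = 20.0
Eigenvalues: lambda_1 = -10.2361, lambda_2 = -5.7639
The function is concave.

1


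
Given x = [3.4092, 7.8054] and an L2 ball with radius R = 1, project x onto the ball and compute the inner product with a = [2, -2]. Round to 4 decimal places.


Step 1: Compute ||x|| (intermediates to 6 decimals).
||x|| = sqrt(3.4092^2 + 7.8054^2) = 8.517448
Step 2: Project.
Since ||x|| > R, scale = R/||x|| = 1/8.517448 = 0.117406, proj(x) = scale * x
proj(x) = [0.400261, 0.916401]
Step 3: Dot product.
a^T * proj(x) = 2*0.400261 - 2*0.916401 = -1.0323


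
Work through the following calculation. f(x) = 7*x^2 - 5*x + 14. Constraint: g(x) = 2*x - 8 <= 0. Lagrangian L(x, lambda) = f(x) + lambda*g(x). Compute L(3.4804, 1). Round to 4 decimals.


Step 1: Evaluate f(x).
f(3.4804) = 7*3.4804^2 - 5*3.4804 + 14 = 81.3903
Step 2: Evaluate g(x).
g(3.4804) = 2*3.4804 - 8 = -1.0392
Step 3: Compute Lagrangian.
L = 81.3903 + 1*-1.0392 = 80.3511


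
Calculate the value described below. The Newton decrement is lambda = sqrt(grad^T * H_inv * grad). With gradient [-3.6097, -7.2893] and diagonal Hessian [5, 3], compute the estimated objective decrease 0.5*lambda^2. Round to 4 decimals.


Step 1: H is diagonal, so H^(-1) * g = [-0.7219, -2.4298].
Step 2: g^T H^(-1) g = sum_i g_i^2 / H_ii
  = (-3.6097)^2/5 + (-7.2893)^2/3
  = 2.606 + 17.7113 = 20.3173
Step 3: Objective decrease = 0.5 * g^T H^(-1) g = 10.1586


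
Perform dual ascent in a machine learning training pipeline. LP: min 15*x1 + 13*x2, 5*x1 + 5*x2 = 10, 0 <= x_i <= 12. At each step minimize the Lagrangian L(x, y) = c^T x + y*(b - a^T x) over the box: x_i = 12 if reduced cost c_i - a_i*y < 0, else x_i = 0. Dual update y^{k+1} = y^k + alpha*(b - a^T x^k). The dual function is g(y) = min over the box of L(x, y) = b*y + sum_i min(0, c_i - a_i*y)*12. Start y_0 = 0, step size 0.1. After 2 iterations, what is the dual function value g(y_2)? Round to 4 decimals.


Dual ascent for LP: min 15*x1 + 13*x2, 5*x1 + 5*x2 = 10, 0 <= x_i <= 12
Step 1: y^k = 0.0, reduced costs: (15.0, 13.0)
  x^k = (0.0, 0.0), subgradient = b - a^T x = 10.0
  y^{k+1} = 0.0 + 0.1*10.0 = 1.0
Step 2: y^k = 1.0, reduced costs: (10.0, 8.0)
  x^k = (0.0, 0.0), subgradient = b - a^T x = 10.0
  y^{k+1} = 1.0 + 0.1*10.0 = 2.0
Dual objective at y_2 = 2.0: reduced costs (5.0, 3.0), box minimizer x = (0.0, 0.0)
g(y_2) = b*y + (c1 - a1*y)*x1 + (c2 - a2*y)*x2 = 10*2.0 + 5.0*0.0 + 3.0*0.0 = 20.0 + 0.0 + 0.0 = 20.0


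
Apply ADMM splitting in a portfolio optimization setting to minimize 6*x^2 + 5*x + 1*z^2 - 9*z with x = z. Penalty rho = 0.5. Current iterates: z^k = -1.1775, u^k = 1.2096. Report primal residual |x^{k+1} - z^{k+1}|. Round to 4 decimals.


ADMM iteration with rho = 0.5, z^k = -1.1775, u^k = 1.2096
Step 1: x-update.
Minimize 6*x^2 + 5*x + (0.5/2)*(x + 1.1775 + 1.2096)^2
FOC: (2*6 + 0.5)*x = -5 + 0.5*(-1.1775 - 1.2096)
x^{k+1} = -0.4955
Step 2: z-update.
Minimize 1*z^2 - 9*z + (0.5/2)*(-0.4955 - z + 1.2096)^2
FOC: (2*1 + 0.5)*z = 9 + 0.5*(-0.4955 + 1.2096)
z^{k+1} = 3.7428
Step 3: u-update.
u^{k+1} = 1.2096 - 0.4955 - 3.7428 = -3.0287
Step 4: Primal residual = |-0.4955 - 3.7428| = 4.2383


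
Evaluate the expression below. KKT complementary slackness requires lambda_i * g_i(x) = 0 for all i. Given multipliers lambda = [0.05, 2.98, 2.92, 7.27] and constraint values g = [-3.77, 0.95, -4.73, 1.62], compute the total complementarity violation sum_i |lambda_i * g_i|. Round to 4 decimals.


KKT complementary slackness check:
lambda_1 * g_1 = 0.05 * -3.77 = -0.1885
lambda_2 * g_2 = 2.98 * 0.95 = 2.831
lambda_3 * g_3 = 2.92 * -4.73 = -13.8116
lambda_4 * g_4 = 7.27 * 1.62 = 11.7774
Total violation = 0.1885 + 2.831 + 13.8116 + 11.7774 = 28.6085


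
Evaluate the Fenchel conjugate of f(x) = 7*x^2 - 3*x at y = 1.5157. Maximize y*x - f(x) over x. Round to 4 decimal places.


f*(y) = sup_x {y*x - a*x^2 - b*x} = sup_x {(y-b)*x - a*x^2}
FOC: (y - b) - 2a*x = 0 => x* = (y - b)/(2a)
x* = (1.5157 + 3)/(2*7) = 0.3226
f*(1.5157) = (y-b)^2/(4a) = (1.5157 + 3)^2/(4*7)
= 20.3915/28 = 0.7283


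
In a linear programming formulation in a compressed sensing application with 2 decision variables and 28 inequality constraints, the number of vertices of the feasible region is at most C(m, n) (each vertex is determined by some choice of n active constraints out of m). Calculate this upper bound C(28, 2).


Each vertex corresponds to some choice of n active constraints out of m, so the number of vertices is at most C(m, n) = m! / (n!(m-n)!).
m = 28, n = 2
Numerator: 28 * 27
Denominator: 2! = 2
C(28, 2) = 378
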